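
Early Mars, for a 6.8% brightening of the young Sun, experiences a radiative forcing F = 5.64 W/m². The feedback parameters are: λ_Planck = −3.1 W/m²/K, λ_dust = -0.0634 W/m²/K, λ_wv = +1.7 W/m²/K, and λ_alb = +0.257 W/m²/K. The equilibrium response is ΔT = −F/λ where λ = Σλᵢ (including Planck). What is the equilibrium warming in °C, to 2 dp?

4.68 °C

Net feedback parameter λ = (−3.1) + (-0.0634) + (+1.7) + (+0.257) = -1.2064 W/m²/K.
ΔT = −F/λ = −5.64/(-1.2064) = 4.68 °C.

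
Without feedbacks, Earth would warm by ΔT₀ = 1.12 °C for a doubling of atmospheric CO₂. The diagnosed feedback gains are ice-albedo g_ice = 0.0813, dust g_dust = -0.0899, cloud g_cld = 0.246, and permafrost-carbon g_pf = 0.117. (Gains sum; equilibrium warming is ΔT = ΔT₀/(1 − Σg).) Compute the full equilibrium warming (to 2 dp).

1.73 °C

Total gain g = 0.0813 − 0.0899 + 0.246 + 0.117 = 0.3544.
Amplification A = 1/(1 − 0.3544) = 1.549.
ΔT = 1.12 × 1.549 = 1.73 °C.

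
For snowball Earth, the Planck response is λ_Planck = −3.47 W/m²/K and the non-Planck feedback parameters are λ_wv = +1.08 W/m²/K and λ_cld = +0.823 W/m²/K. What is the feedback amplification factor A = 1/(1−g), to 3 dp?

2.214

Convert to gains: g_wv = 1.08/3.47 = 0.3112; g_cld = 0.823/3.47 = 0.2372.
Total gain g = 0.5484.
A = 1/(1 − 0.5484) = 2.214.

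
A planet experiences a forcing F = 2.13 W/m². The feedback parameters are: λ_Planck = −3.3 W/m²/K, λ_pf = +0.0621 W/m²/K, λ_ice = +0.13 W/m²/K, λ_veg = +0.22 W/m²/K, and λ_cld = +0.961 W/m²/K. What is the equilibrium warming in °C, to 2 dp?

Net feedback parameter λ = (−3.3) + (+0.0621) + (+0.13) + (+0.22) + (+0.961) = -1.9269 W/m²/K.
ΔT = −F/λ = −2.13/(-1.9269) = 1.11 °C.

1.11 °C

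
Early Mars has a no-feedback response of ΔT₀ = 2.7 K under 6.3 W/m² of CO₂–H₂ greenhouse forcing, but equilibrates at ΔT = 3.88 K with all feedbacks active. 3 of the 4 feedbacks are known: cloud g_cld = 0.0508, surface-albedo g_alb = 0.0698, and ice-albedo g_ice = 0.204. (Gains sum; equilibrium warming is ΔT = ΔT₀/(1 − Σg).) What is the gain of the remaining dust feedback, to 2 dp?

Amplification A = ΔT/ΔT₀ = 3.88/2.7 = 1.437.
Total gain g = 1 − 1/A = 1 − 1/1.437 = 0.3041.
Known gains sum to 0.0508 + 0.0698 + 0.204 = 0.3246.
g_dust = 0.3041 − 0.3246 = -0.02.

-0.02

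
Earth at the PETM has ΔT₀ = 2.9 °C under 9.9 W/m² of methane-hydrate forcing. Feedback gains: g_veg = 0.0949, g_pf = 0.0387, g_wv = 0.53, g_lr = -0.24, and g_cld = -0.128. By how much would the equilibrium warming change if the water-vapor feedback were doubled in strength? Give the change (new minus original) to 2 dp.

12.51 °C

Original: g = 0.2956, ΔT = 2.9/(1−0.2956) = 4.1170 °C.
With doubled water-vapor: g' = 0.8256, ΔT' = 2.9/(1−0.8256) = 16.6284 °C.
Change = 16.6284 − 4.1170 = 12.51 °C.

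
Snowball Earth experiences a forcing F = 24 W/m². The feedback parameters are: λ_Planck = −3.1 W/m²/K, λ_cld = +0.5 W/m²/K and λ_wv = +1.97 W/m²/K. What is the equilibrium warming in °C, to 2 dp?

Net feedback parameter λ = (−3.1) + (+0.5) + (+1.97) = -0.63 W/m²/K.
ΔT = −F/λ = −24/(-0.63) = 38.10 °C.

38.10 °C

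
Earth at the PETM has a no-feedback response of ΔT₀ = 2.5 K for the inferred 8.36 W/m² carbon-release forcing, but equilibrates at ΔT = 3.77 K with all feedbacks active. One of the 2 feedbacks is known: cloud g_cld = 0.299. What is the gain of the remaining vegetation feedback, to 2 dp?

0.04

Amplification A = ΔT/ΔT₀ = 3.77/2.5 = 1.508.
Total gain g = 1 − 1/A = 1 − 1/1.508 = 0.3369.
The known gain is 0.299.
g_veg = 0.3369 − 0.299 = 0.04.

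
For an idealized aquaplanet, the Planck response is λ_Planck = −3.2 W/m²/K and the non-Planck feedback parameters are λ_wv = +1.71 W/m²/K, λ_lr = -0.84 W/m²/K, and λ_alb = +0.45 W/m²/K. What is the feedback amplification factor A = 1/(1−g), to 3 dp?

Convert to gains: g_wv = 1.71/3.2 = 0.5344; g_lr = -0.84/3.2 = -0.2625; g_alb = 0.45/3.2 = 0.1406.
Total gain g = 0.4125.
A = 1/(1 − 0.4125) = 1.702.

1.702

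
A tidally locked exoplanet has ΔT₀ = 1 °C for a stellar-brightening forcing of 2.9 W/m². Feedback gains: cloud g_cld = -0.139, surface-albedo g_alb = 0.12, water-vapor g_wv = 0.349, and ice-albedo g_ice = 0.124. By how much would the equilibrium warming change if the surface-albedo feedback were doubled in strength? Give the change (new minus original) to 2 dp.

0.52 °C

Original: g = 0.454, ΔT = 1/(1−0.454) = 1.8315 °C.
With doubled surface-albedo: g' = 0.574, ΔT' = 1/(1−0.574) = 2.3474 °C.
Change = 2.3474 − 1.8315 = 0.52 °C.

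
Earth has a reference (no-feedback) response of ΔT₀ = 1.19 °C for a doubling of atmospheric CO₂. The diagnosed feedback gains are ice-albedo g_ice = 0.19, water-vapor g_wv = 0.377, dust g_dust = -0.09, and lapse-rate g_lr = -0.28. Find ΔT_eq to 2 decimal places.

1.48 °C

Total gain g = 0.19 + 0.377 − 0.09 − 0.28 = 0.197.
Amplification A = 1/(1 − 0.197) = 1.245.
ΔT = 1.19 × 1.245 = 1.48 °C.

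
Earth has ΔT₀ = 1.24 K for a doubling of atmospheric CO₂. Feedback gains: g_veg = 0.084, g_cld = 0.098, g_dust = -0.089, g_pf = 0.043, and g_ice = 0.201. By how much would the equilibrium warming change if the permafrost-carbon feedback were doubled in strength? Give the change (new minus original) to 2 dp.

Original: g = 0.337, ΔT = 1.24/(1−0.337) = 1.8703 K.
With doubled permafrost-carbon: g' = 0.38, ΔT' = 1.24/(1−0.38) = 2.0000 K.
Change = 2.0000 − 1.8703 = 0.13 K.

0.13 K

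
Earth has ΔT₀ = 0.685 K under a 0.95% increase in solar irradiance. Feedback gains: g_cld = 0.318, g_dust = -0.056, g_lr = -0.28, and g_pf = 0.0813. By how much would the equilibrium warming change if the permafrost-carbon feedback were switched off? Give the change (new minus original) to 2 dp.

Original: g = 0.0633, ΔT = 0.685/(1−0.0633) = 0.7313 K.
Without permafrost-carbon: g' = -0.018, ΔT' = 0.685/(1+0.018) = 0.6729 K.
Change = 0.6729 − 0.7313 = -0.06 K.

-0.06 K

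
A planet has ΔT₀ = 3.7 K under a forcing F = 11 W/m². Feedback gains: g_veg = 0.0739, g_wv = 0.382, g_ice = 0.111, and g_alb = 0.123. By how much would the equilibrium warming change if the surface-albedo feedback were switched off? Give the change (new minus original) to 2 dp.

-3.39 K

Original: g = 0.6899, ΔT = 3.7/(1−0.6899) = 11.9316 K.
Without surface-albedo: g' = 0.5669, ΔT' = 3.7/(1−0.5669) = 8.5431 K.
Change = 8.5431 − 11.9316 = -3.39 K.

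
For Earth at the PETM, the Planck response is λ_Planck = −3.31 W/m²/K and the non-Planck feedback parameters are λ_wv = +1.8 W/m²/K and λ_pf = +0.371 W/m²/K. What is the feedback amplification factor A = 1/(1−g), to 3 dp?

2.906

Convert to gains: g_wv = 1.8/3.31 = 0.5438; g_pf = 0.371/3.31 = 0.1121.
Total gain g = 0.6559.
A = 1/(1 − 0.6559) = 2.906.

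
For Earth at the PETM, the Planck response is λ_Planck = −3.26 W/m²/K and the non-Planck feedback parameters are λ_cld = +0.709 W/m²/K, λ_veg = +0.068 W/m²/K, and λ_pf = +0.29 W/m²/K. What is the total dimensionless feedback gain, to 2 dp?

0.33

Convert to gains: g_cld = 0.709/3.26 = 0.2175; g_veg = 0.068/3.26 = 0.02086; g_pf = 0.29/3.26 = 0.08896.
Total gain g = 0.32732.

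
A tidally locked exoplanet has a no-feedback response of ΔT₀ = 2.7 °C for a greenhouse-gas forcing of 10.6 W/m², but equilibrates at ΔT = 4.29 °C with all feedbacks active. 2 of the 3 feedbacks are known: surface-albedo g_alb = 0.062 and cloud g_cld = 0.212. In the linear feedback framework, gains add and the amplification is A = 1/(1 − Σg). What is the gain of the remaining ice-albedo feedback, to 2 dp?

0.10

Amplification A = ΔT/ΔT₀ = 4.29/2.7 = 1.589.
Total gain g = 1 − 1/A = 1 − 1/1.589 = 0.3707.
Known gains sum to 0.062 + 0.212 = 0.274.
g_ice = 0.3707 − 0.274 = 0.10.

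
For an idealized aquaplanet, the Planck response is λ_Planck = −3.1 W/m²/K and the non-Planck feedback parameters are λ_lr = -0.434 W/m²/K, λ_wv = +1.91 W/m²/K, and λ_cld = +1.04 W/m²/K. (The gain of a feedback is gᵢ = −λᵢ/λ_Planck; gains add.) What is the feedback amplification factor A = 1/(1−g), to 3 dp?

Convert to gains: g_lr = -0.434/3.1 = -0.14; g_wv = 1.91/3.1 = 0.6161; g_cld = 1.04/3.1 = 0.3355.
Total gain g = 0.8116.
A = 1/(1 − 0.8116) = 5.308.

5.308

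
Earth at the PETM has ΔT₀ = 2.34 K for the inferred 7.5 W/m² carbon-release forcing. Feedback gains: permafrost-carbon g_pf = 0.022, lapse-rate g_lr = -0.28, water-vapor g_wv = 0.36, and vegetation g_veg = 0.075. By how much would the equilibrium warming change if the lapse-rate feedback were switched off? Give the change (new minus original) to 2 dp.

1.47 K

Original: g = 0.177, ΔT = 2.34/(1−0.177) = 2.8433 K.
Without lapse-rate: g' = 0.457, ΔT' = 2.34/(1−0.457) = 4.3094 K.
Change = 4.3094 − 2.8433 = 1.47 K.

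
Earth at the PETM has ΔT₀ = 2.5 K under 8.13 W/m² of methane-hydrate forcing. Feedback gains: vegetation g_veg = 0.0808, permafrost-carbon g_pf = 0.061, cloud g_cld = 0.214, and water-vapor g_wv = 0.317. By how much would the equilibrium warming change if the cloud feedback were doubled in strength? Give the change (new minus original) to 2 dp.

Original: g = 0.6728, ΔT = 2.5/(1−0.6728) = 7.6406 K.
With doubled cloud: g' = 0.8868, ΔT' = 2.5/(1−0.8868) = 22.0848 K.
Change = 22.0848 − 7.6406 = 14.44 K.

14.44 K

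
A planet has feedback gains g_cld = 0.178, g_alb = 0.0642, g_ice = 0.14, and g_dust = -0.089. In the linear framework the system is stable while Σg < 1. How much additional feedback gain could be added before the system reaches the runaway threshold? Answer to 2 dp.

0.71

Current total gain = 0.178 + 0.0642 + 0.14 − 0.089 = 0.2932.
Margin to runaway = 1 − 0.2932 = 0.71.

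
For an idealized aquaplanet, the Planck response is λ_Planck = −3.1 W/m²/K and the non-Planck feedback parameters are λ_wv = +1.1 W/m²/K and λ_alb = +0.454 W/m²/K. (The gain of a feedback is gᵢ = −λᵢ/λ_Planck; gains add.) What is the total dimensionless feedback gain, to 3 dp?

0.501

Convert to gains: g_wv = 1.1/3.1 = 0.3548; g_alb = 0.454/3.1 = 0.1465.
Total gain g = 0.5013.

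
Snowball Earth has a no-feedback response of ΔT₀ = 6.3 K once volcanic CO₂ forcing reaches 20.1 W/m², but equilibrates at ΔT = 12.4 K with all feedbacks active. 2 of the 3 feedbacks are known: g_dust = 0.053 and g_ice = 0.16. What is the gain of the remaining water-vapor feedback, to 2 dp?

Amplification A = ΔT/ΔT₀ = 12.4/6.3 = 1.968.
Total gain g = 1 − 1/A = 1 − 1/1.968 = 0.4919.
Known gains sum to 0.053 + 0.16 = 0.213.
g_wv = 0.4919 − 0.213 = 0.28.

0.28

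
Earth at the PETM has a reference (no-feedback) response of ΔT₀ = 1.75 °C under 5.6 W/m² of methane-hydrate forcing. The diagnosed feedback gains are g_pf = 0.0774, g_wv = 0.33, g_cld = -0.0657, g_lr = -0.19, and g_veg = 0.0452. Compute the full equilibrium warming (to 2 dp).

Total gain g = 0.0774 + 0.33 − 0.0657 − 0.19 + 0.0452 = 0.1969.
Amplification A = 1/(1 − 0.1969) = 1.245.
ΔT = 1.75 × 1.245 = 2.18 °C.

2.18 °C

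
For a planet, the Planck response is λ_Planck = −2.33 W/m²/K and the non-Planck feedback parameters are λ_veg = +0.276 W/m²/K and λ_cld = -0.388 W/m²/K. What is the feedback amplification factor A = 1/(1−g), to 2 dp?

Convert to gains: g_veg = 0.276/2.33 = 0.1185; g_cld = -0.388/2.33 = -0.1665.
Total gain g = -0.048.
A = 1/(1 + 0.048) = 0.95.

0.95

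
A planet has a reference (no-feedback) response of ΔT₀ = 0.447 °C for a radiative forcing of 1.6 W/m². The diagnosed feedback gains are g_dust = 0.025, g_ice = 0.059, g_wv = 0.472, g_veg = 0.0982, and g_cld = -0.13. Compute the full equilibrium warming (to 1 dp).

Total gain g = 0.025 + 0.059 + 0.472 + 0.0982 − 0.13 = 0.5242.
Amplification A = 1/(1 − 0.5242) = 2.102.
ΔT = 0.447 × 2.102 = 0.9 °C.

0.9 °C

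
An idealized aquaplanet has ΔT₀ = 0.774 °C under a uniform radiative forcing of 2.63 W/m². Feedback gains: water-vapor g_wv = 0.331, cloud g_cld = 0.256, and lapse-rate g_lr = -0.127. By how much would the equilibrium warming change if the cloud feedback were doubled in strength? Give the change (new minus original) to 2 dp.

Original: g = 0.46, ΔT = 0.774/(1−0.46) = 1.4333 °C.
With doubled cloud: g' = 0.716, ΔT' = 0.774/(1−0.716) = 2.7254 °C.
Change = 2.7254 − 1.4333 = 1.29 °C.

1.29 °C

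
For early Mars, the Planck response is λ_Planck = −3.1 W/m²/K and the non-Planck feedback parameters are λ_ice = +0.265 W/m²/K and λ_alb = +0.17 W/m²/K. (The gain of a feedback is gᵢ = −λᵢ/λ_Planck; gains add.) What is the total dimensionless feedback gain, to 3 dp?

Convert to gains: g_ice = 0.265/3.1 = 0.08548; g_alb = 0.17/3.1 = 0.05484.
Total gain g = 0.14032.

0.140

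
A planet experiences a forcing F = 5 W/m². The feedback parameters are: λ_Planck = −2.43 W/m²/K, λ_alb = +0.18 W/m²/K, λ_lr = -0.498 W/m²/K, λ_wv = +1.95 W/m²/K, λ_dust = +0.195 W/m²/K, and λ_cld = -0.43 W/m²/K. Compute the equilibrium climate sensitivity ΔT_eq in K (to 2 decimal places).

4.84 K

Net feedback parameter λ = (−2.43) + (+0.18) + (-0.498) + (+1.95) + (+0.195) + (-0.43) = -1.033 W/m²/K.
ΔT = −F/λ = −5/(-1.033) = 4.84 K.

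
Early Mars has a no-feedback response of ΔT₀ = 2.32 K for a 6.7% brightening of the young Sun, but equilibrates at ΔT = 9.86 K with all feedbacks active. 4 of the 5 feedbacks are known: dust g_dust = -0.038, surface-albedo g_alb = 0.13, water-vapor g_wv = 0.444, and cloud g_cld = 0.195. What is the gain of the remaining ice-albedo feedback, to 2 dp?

Amplification A = ΔT/ΔT₀ = 9.86/2.32 = 4.25.
Total gain g = 1 − 1/A = 1 − 1/4.25 = 0.7647.
Known gains sum to -0.038 + 0.13 + 0.444 + 0.195 = 0.731.
g_ice = 0.7647 − 0.731 = 0.03.

0.03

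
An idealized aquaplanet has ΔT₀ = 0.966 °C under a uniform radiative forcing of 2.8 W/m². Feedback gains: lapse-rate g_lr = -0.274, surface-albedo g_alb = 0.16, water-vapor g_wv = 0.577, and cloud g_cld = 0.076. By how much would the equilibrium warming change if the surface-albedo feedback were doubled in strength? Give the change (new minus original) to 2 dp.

1.11 °C

Original: g = 0.539, ΔT = 0.966/(1−0.539) = 2.0954 °C.
With doubled surface-albedo: g' = 0.699, ΔT' = 0.966/(1−0.699) = 3.2093 °C.
Change = 3.2093 − 2.0954 = 1.11 °C.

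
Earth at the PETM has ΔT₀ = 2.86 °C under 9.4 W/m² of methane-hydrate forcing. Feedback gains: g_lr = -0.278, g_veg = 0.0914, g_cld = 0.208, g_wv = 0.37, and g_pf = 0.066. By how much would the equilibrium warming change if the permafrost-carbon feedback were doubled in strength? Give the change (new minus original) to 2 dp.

0.73 °C

Original: g = 0.4574, ΔT = 2.86/(1−0.4574) = 5.2709 °C.
With doubled permafrost-carbon: g' = 0.5234, ΔT' = 2.86/(1−0.5234) = 6.0008 °C.
Change = 6.0008 − 5.2709 = 0.73 °C.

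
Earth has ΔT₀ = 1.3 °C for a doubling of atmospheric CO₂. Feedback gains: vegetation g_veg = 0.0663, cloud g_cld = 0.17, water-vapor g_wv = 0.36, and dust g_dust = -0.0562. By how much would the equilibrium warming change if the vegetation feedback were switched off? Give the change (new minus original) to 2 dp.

-0.36 °C

Original: g = 0.5401, ΔT = 1.3/(1−0.5401) = 2.8267 °C.
Without vegetation: g' = 0.4738, ΔT' = 1.3/(1−0.4738) = 2.4705 °C.
Change = 2.4705 − 2.8267 = -0.36 °C.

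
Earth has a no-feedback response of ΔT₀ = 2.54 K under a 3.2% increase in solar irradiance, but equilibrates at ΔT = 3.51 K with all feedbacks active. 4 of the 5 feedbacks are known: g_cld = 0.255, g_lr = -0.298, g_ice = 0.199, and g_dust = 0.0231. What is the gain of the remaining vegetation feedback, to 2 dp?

Amplification A = ΔT/ΔT₀ = 3.51/2.54 = 1.382.
Total gain g = 1 − 1/A = 1 − 1/1.382 = 0.2764.
Known gains sum to 0.255 − 0.298 + 0.199 + 0.0231 = 0.1791.
g_veg = 0.2764 − 0.1791 = 0.10.

0.10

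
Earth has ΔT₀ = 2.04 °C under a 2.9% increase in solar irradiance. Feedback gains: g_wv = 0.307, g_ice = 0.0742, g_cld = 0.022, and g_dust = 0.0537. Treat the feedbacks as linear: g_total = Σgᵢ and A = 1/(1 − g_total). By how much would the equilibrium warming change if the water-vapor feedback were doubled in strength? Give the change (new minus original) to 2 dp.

Original: g = 0.4569, ΔT = 2.04/(1−0.4569) = 3.7562 °C.
With doubled water-vapor: g' = 0.7639, ΔT' = 2.04/(1−0.7639) = 8.6404 °C.
Change = 8.6404 − 3.7562 = 4.88 °C.

4.88 °C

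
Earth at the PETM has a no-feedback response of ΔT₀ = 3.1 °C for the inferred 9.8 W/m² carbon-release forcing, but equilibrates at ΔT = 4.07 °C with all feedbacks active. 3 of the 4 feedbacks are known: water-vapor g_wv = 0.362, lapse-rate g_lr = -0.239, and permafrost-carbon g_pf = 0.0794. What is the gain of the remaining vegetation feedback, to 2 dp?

0.04

Amplification A = ΔT/ΔT₀ = 4.07/3.1 = 1.313.
Total gain g = 1 − 1/A = 1 − 1/1.313 = 0.2384.
Known gains sum to 0.362 − 0.239 + 0.0794 = 0.2024.
g_veg = 0.2384 − 0.2024 = 0.04.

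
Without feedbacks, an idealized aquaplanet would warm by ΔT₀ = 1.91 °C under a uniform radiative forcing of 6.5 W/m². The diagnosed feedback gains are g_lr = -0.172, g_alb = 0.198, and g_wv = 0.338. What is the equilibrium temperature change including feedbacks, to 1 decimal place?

3.0 °C

Total gain g = -0.172 + 0.198 + 0.338 = 0.364.
Amplification A = 1/(1 − 0.364) = 1.572.
ΔT = 1.91 × 1.572 = 3.0 °C.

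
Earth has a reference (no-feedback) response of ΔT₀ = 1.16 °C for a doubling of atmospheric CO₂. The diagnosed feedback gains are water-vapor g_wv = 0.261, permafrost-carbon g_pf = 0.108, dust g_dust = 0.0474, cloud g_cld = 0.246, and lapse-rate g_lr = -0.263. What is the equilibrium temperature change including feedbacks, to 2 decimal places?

Total gain g = 0.261 + 0.108 + 0.0474 + 0.246 − 0.263 = 0.3994.
Amplification A = 1/(1 − 0.3994) = 1.665.
ΔT = 1.16 × 1.665 = 1.93 °C.

1.93 °C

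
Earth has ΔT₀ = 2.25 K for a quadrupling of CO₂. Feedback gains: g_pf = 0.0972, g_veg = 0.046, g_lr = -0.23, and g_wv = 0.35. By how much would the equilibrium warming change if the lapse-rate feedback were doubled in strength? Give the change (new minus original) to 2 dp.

Original: g = 0.2632, ΔT = 2.25/(1−0.2632) = 3.0537 K.
With doubled lapse-rate: g' = 0.0332, ΔT' = 2.25/(1−0.0332) = 2.3273 K.
Change = 2.3273 − 3.0537 = -0.73 K.

-0.73 K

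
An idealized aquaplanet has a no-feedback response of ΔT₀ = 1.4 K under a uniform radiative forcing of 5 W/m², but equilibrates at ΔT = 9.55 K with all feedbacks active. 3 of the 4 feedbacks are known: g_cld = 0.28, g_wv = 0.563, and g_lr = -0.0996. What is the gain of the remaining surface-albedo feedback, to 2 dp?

Amplification A = ΔT/ΔT₀ = 9.55/1.4 = 6.821.
Total gain g = 1 − 1/A = 1 − 1/6.821 = 0.8534.
Known gains sum to 0.28 + 0.563 − 0.0996 = 0.7434.
g_alb = 0.8534 − 0.7434 = 0.11.

0.11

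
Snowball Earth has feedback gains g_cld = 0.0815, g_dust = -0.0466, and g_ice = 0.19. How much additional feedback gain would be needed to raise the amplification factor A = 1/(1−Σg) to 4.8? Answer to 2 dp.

Current total gain = 0.2249.
Target gain for A = 4.8: g* = 1 − 1/4.8 = 0.7917.
Additional gain needed = 0.7917 − 0.2249 = 0.57.

0.57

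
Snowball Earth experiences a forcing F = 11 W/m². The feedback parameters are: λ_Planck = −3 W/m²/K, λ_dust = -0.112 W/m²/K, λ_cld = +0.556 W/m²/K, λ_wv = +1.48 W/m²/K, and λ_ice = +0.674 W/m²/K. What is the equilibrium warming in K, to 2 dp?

27.36 K

Net feedback parameter λ = (−3) + (-0.112) + (+0.556) + (+1.48) + (+0.674) = -0.402 W/m²/K.
ΔT = −F/λ = −11/(-0.402) = 27.36 K.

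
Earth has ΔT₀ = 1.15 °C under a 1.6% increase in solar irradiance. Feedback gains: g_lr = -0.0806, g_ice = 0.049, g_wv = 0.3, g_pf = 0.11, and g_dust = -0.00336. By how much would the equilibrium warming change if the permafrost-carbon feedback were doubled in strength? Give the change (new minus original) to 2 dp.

Original: g = 0.37504, ΔT = 1.15/(1−0.37504) = 1.8401 °C.
With doubled permafrost-carbon: g' = 0.48504, ΔT' = 1.15/(1−0.48504) = 2.2332 °C.
Change = 2.2332 − 1.8401 = 0.39 °C.

0.39 °C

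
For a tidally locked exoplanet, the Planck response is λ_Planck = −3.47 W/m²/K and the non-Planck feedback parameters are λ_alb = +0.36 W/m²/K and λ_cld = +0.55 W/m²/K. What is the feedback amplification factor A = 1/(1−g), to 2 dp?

1.36

Convert to gains: g_alb = 0.36/3.47 = 0.1037; g_cld = 0.55/3.47 = 0.1585.
Total gain g = 0.2622.
A = 1/(1 − 0.2622) = 1.36.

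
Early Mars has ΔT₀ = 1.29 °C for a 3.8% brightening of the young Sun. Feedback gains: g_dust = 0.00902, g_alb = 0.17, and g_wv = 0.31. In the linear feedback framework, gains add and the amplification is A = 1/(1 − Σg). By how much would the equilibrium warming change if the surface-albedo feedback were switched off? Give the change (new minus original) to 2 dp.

Original: g = 0.48902, ΔT = 1.29/(1−0.48902) = 2.5246 °C.
Without surface-albedo: g' = 0.31902, ΔT' = 1.29/(1−0.31902) = 1.8943 °C.
Change = 1.8943 − 2.5246 = -0.63 °C.

-0.63 °C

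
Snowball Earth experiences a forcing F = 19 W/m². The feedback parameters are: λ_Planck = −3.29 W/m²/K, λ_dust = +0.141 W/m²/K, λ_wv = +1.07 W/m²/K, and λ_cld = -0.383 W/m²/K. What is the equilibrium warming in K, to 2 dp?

7.72 K

Net feedback parameter λ = (−3.29) + (+0.141) + (+1.07) + (-0.383) = -2.462 W/m²/K.
ΔT = −F/λ = −19/(-2.462) = 7.72 K.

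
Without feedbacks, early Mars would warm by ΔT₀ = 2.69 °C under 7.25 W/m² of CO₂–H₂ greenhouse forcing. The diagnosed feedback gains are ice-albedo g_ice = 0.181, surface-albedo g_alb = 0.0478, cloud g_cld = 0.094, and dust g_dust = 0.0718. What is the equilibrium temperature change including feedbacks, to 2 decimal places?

Total gain g = 0.181 + 0.0478 + 0.094 + 0.0718 = 0.3946.
Amplification A = 1/(1 − 0.3946) = 1.652.
ΔT = 2.69 × 1.652 = 4.44 °C.

4.44 °C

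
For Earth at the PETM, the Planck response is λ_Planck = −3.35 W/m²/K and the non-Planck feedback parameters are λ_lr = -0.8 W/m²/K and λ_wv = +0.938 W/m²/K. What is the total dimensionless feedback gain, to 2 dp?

Convert to gains: g_lr = -0.8/3.35 = -0.2388; g_wv = 0.938/3.35 = 0.28.
Total gain g = 0.0412.

0.04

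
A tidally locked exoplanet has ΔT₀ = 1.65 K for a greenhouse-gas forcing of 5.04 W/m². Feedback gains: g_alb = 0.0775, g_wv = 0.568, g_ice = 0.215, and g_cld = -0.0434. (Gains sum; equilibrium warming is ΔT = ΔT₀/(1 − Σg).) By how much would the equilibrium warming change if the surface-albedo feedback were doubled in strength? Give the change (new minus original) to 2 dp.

6.63 K

Original: g = 0.8171, ΔT = 1.65/(1−0.8171) = 9.0213 K.
With doubled surface-albedo: g' = 0.8946, ΔT' = 1.65/(1−0.8946) = 15.6546 K.
Change = 15.6546 − 9.0213 = 6.63 K.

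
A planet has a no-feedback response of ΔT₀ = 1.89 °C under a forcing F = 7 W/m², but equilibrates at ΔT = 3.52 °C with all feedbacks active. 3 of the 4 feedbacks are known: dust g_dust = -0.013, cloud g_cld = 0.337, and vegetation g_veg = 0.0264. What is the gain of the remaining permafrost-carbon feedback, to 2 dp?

Amplification A = ΔT/ΔT₀ = 3.52/1.89 = 1.862.
Total gain g = 1 − 1/A = 1 − 1/1.862 = 0.4629.
Known gains sum to -0.013 + 0.337 + 0.0264 = 0.3504.
g_pf = 0.4629 − 0.3504 = 0.11.

0.11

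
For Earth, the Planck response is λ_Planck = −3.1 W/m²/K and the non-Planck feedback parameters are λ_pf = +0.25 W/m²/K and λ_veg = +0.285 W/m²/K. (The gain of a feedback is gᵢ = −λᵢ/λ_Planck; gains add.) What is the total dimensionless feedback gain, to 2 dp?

Convert to gains: g_pf = 0.25/3.1 = 0.08065; g_veg = 0.285/3.1 = 0.09194.
Total gain g = 0.17259.

0.17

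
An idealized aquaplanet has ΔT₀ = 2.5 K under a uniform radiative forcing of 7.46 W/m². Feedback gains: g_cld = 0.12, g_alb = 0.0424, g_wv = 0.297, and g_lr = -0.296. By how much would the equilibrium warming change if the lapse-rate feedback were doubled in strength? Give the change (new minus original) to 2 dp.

Original: g = 0.1634, ΔT = 2.5/(1−0.1634) = 2.9883 K.
With doubled lapse-rate: g' = -0.1326, ΔT' = 2.5/(1+0.1326) = 2.2073 K.
Change = 2.2073 − 2.9883 = -0.78 K.

-0.78 K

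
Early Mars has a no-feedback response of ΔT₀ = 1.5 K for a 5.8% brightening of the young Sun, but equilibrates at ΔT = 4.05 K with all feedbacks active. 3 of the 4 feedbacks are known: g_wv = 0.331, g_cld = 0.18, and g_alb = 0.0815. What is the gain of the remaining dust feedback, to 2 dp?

0.04

Amplification A = ΔT/ΔT₀ = 4.05/1.5 = 2.7.
Total gain g = 1 − 1/A = 1 − 1/2.7 = 0.6296.
Known gains sum to 0.331 + 0.18 + 0.0815 = 0.5925.
g_dust = 0.6296 − 0.5925 = 0.04.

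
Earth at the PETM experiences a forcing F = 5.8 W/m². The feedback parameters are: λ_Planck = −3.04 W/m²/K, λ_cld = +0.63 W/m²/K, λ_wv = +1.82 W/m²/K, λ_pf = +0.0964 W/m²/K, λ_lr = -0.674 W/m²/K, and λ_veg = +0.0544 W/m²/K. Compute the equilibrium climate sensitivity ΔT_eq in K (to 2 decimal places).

Net feedback parameter λ = (−3.04) + (+0.63) + (+1.82) + (+0.0964) + (-0.674) + (+0.0544) = -1.1132 W/m²/K.
ΔT = −F/λ = −5.8/(-1.1132) = 5.21 K.

5.21 K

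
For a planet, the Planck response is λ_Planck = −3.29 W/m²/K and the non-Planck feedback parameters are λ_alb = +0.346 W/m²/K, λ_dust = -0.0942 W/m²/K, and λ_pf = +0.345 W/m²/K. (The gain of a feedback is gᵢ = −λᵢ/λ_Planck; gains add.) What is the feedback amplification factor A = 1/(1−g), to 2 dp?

Convert to gains: g_alb = 0.346/3.29 = 0.1052; g_dust = -0.0942/3.29 = -0.02863; g_pf = 0.345/3.29 = 0.1049.
Total gain g = 0.18147.
A = 1/(1 − 0.18147) = 1.22.

1.22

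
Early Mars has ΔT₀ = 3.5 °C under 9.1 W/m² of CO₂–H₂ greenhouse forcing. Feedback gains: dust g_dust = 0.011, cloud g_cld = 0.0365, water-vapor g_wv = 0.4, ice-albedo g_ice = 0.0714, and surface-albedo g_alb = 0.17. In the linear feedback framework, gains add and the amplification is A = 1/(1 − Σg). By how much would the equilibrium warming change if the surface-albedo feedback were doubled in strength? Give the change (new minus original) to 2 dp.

13.55 °C

Original: g = 0.6889, ΔT = 3.5/(1−0.6889) = 11.2504 °C.
With doubled surface-albedo: g' = 0.8589, ΔT' = 3.5/(1−0.8589) = 24.8051 °C.
Change = 24.8051 − 11.2504 = 13.55 °C.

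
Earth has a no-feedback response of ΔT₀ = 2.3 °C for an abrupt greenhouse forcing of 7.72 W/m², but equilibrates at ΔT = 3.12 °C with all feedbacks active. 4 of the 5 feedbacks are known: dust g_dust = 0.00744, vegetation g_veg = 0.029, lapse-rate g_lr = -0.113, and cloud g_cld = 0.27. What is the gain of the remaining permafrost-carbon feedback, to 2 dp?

0.07

Amplification A = ΔT/ΔT₀ = 3.12/2.3 = 1.357.
Total gain g = 1 − 1/A = 1 − 1/1.357 = 0.2631.
Known gains sum to 0.00744 + 0.029 − 0.113 + 0.27 = 0.19344.
g_pf = 0.2631 − 0.19344 = 0.07.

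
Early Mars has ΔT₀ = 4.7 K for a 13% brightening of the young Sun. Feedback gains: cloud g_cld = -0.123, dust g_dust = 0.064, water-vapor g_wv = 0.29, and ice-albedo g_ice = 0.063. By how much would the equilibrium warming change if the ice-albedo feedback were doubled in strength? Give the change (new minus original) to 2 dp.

Original: g = 0.294, ΔT = 4.7/(1−0.294) = 6.6572 K.
With doubled ice-albedo: g' = 0.357, ΔT' = 4.7/(1−0.357) = 7.3095 K.
Change = 7.3095 − 6.6572 = 0.65 K.

0.65 K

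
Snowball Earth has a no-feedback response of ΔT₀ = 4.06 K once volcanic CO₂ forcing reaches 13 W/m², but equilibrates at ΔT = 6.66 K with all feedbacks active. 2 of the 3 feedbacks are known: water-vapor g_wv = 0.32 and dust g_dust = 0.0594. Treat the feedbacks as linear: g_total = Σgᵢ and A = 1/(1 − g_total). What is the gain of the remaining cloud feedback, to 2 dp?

Amplification A = ΔT/ΔT₀ = 6.66/4.06 = 1.64.
Total gain g = 1 − 1/A = 1 − 1/1.64 = 0.3902.
Known gains sum to 0.32 + 0.0594 = 0.3794.
g_cld = 0.3902 − 0.3794 = 0.01.

0.01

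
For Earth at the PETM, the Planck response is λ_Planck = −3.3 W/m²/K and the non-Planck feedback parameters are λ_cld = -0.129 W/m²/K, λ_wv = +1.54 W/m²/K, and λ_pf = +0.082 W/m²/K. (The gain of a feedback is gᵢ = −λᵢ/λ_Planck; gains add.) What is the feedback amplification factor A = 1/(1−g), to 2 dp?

1.83

Convert to gains: g_cld = -0.129/3.3 = -0.03909; g_wv = 1.54/3.3 = 0.4667; g_pf = 0.082/3.3 = 0.02485.
Total gain g = 0.45246.
A = 1/(1 − 0.45246) = 1.83.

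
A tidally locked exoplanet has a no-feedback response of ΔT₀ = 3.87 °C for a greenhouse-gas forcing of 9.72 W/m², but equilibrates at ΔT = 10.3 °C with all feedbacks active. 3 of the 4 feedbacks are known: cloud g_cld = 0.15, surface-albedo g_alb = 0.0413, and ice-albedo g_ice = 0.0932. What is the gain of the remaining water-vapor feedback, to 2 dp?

0.34

Amplification A = ΔT/ΔT₀ = 10.3/3.87 = 2.661.
Total gain g = 1 − 1/A = 1 − 1/2.661 = 0.6242.
Known gains sum to 0.15 + 0.0413 + 0.0932 = 0.2845.
g_wv = 0.6242 − 0.2845 = 0.34.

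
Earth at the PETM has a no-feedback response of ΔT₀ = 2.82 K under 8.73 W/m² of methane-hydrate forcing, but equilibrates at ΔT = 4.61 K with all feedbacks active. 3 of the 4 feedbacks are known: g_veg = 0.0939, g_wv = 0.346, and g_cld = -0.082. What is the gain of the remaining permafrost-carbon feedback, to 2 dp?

Amplification A = ΔT/ΔT₀ = 4.61/2.82 = 1.635.
Total gain g = 1 − 1/A = 1 − 1/1.635 = 0.3884.
Known gains sum to 0.0939 + 0.346 − 0.082 = 0.3579.
g_pf = 0.3884 − 0.3579 = 0.03.

0.03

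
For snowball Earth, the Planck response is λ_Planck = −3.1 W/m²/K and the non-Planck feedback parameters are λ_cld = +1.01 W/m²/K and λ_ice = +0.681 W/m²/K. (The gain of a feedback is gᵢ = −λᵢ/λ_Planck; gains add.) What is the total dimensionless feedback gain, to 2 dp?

0.55

Convert to gains: g_cld = 1.01/3.1 = 0.3258; g_ice = 0.681/3.1 = 0.2197.
Total gain g = 0.5455.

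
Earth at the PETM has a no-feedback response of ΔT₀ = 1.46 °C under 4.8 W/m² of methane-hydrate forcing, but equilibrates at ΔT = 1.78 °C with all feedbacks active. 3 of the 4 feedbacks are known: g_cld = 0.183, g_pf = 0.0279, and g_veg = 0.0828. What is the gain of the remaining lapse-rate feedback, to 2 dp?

Amplification A = ΔT/ΔT₀ = 1.78/1.46 = 1.219.
Total gain g = 1 − 1/A = 1 − 1/1.219 = 0.1797.
Known gains sum to 0.183 + 0.0279 + 0.0828 = 0.2937.
g_lr = 0.1797 − 0.2937 = -0.11.

-0.11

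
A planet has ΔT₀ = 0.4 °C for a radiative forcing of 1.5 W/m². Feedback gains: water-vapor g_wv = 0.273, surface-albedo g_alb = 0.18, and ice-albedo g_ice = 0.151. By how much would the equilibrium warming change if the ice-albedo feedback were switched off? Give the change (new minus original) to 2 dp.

Original: g = 0.604, ΔT = 0.4/(1−0.604) = 1.0101 °C.
Without ice-albedo: g' = 0.453, ΔT' = 0.4/(1−0.453) = 0.7313 °C.
Change = 0.7313 − 1.0101 = -0.28 °C.

-0.28 °C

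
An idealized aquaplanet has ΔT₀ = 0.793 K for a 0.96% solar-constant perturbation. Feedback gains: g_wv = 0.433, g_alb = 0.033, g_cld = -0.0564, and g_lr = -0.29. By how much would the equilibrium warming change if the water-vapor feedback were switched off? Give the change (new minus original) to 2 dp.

Original: g = 0.1196, ΔT = 0.793/(1−0.1196) = 0.9007 K.
Without water-vapor: g' = -0.3134, ΔT' = 0.793/(1+0.3134) = 0.6038 K.
Change = 0.6038 − 0.9007 = -0.30 K.

-0.30 K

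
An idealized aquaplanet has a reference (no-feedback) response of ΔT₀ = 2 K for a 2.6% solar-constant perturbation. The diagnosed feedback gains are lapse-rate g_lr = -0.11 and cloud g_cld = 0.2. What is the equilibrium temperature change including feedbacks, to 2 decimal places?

Total gain g = -0.11 + 0.2 = 0.09.
Amplification A = 1/(1 − 0.09) = 1.099.
ΔT = 2 × 1.099 = 2.20 K.

2.20 K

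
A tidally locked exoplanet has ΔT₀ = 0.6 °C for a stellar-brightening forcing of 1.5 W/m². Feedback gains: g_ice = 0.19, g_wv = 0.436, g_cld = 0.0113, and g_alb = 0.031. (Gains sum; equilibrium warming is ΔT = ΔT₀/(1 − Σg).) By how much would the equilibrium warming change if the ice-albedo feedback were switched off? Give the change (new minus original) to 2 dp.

-0.66 °C

Original: g = 0.6683, ΔT = 0.6/(1−0.6683) = 1.8089 °C.
Without ice-albedo: g' = 0.4783, ΔT' = 0.6/(1−0.4783) = 1.1501 °C.
Change = 1.1501 − 1.8089 = -0.66 °C.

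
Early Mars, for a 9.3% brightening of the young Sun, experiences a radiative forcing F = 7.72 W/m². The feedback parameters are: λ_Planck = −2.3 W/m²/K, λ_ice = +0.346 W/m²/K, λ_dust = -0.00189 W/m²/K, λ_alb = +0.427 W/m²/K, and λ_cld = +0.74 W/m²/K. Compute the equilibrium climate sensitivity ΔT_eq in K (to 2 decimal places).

Net feedback parameter λ = (−2.3) + (+0.346) + (-0.00189) + (+0.427) + (+0.74) = -0.78889 W/m²/K.
ΔT = −F/λ = −7.72/(-0.78889) = 9.79 K.

9.79 K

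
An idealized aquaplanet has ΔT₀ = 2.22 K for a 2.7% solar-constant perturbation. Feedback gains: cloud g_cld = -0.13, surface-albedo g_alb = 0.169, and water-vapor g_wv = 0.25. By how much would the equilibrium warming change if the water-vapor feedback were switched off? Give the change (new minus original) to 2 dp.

Original: g = 0.289, ΔT = 2.22/(1−0.289) = 3.1224 K.
Without water-vapor: g' = 0.039, ΔT' = 2.22/(1−0.039) = 2.3101 K.
Change = 2.3101 − 3.1224 = -0.81 K.

-0.81 K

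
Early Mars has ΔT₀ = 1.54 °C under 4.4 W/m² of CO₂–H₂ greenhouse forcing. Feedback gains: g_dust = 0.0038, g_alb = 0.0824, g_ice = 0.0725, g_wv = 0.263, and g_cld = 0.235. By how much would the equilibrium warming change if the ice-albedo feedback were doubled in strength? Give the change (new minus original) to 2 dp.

1.20 °C

Original: g = 0.6567, ΔT = 1.54/(1−0.6567) = 4.4859 °C.
With doubled ice-albedo: g' = 0.7292, ΔT' = 1.54/(1−0.7292) = 5.6869 °C.
Change = 5.6869 − 4.4859 = 1.20 °C.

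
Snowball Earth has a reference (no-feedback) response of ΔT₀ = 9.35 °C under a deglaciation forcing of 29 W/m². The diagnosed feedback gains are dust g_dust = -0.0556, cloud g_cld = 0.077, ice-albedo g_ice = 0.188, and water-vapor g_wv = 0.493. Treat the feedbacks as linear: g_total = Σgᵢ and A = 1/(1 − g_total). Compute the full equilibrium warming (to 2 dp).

Total gain g = -0.0556 + 0.077 + 0.188 + 0.493 = 0.7024.
Amplification A = 1/(1 − 0.7024) = 3.36.
ΔT = 9.35 × 3.36 = 31.42 °C.

31.42 °C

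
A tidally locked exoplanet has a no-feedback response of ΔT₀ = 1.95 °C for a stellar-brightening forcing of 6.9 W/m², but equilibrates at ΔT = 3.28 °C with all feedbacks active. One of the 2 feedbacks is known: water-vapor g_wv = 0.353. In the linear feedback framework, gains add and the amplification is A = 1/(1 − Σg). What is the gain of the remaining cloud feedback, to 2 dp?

0.05

Amplification A = ΔT/ΔT₀ = 3.28/1.95 = 1.682.
Total gain g = 1 − 1/A = 1 − 1/1.682 = 0.4055.
The known gain is 0.353.
g_cld = 0.4055 − 0.353 = 0.05.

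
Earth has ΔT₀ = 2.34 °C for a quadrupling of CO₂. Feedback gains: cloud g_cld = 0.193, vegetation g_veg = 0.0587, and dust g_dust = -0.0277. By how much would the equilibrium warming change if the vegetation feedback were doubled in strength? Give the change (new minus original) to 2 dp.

0.25 °C

Original: g = 0.224, ΔT = 2.34/(1−0.224) = 3.0155 °C.
With doubled vegetation: g' = 0.2827, ΔT' = 2.34/(1−0.2827) = 3.2622 °C.
Change = 3.2622 − 3.0155 = 0.25 °C.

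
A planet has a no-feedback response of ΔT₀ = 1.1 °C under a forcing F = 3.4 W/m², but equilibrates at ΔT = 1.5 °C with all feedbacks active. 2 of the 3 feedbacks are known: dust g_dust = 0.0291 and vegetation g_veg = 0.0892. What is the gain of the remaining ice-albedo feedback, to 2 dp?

Amplification A = ΔT/ΔT₀ = 1.5/1.1 = 1.364.
Total gain g = 1 − 1/A = 1 − 1/1.364 = 0.2669.
Known gains sum to 0.0291 + 0.0892 = 0.1183.
g_ice = 0.2669 − 0.1183 = 0.15.

0.15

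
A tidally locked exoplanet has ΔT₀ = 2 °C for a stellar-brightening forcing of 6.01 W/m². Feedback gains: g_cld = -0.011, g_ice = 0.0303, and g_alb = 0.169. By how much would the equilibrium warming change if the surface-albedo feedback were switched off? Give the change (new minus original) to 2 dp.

-0.42 °C

Original: g = 0.1883, ΔT = 2/(1−0.1883) = 2.4640 °C.
Without surface-albedo: g' = 0.0193, ΔT' = 2/(1−0.0193) = 2.0394 °C.
Change = 2.0394 − 2.4640 = -0.42 °C.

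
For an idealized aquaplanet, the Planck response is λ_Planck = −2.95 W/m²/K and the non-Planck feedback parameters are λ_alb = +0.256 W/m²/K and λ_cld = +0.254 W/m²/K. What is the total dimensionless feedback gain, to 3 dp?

Convert to gains: g_alb = 0.256/2.95 = 0.08678; g_cld = 0.254/2.95 = 0.0861.
Total gain g = 0.17288.

0.173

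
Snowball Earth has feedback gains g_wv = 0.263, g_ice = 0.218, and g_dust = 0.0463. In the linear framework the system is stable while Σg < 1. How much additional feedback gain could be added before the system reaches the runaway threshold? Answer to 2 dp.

Current total gain = 0.263 + 0.218 + 0.0463 = 0.5273.
Margin to runaway = 1 − 0.5273 = 0.47.

0.47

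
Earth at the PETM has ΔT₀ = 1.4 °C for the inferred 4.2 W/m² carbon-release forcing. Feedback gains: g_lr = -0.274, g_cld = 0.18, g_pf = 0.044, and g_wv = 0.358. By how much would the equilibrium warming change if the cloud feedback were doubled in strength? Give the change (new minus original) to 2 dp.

0.71 °C

Original: g = 0.308, ΔT = 1.4/(1−0.308) = 2.0231 °C.
With doubled cloud: g' = 0.488, ΔT' = 1.4/(1−0.488) = 2.7344 °C.
Change = 2.7344 − 2.0231 = 0.71 °C.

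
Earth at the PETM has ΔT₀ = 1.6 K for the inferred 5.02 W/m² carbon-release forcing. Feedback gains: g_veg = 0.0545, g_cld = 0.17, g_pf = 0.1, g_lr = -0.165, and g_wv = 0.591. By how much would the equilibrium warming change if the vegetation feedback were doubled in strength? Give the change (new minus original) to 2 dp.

1.79 K

Original: g = 0.7505, ΔT = 1.6/(1−0.7505) = 6.4128 K.
With doubled vegetation: g' = 0.805, ΔT' = 1.6/(1−0.805) = 8.2051 K.
Change = 8.2051 − 6.4128 = 1.79 K.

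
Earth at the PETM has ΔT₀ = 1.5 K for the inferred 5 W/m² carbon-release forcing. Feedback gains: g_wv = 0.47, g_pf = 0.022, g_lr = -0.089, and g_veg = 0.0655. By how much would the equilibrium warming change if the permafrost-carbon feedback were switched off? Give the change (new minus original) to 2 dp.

-0.11 K

Original: g = 0.4685, ΔT = 1.5/(1−0.4685) = 2.8222 K.
Without permafrost-carbon: g' = 0.4465, ΔT' = 1.5/(1−0.4465) = 2.7100 K.
Change = 2.7100 − 2.8222 = -0.11 K.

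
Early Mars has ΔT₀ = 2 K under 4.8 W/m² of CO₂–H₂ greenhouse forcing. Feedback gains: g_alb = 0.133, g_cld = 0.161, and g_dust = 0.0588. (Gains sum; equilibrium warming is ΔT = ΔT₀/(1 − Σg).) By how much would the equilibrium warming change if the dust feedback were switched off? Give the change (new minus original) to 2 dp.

-0.26 K

Original: g = 0.3528, ΔT = 2/(1−0.3528) = 3.0902 K.
Without dust: g' = 0.294, ΔT' = 2/(1−0.294) = 2.8329 K.
Change = 2.8329 − 3.0902 = -0.26 K.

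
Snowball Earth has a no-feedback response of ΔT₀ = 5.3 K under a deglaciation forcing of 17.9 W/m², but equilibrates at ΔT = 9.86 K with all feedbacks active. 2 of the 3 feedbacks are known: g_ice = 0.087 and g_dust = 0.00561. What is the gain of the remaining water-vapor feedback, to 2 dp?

0.37

Amplification A = ΔT/ΔT₀ = 9.86/5.3 = 1.86.
Total gain g = 1 − 1/A = 1 − 1/1.86 = 0.4624.
Known gains sum to 0.087 + 0.00561 = 0.09261.
g_wv = 0.4624 − 0.09261 = 0.37.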